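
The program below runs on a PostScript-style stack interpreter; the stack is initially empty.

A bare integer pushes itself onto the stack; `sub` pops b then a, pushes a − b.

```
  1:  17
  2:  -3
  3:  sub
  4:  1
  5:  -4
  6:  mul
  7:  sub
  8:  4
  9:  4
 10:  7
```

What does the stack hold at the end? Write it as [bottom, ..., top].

[24, 4, 4, 7]

17  : 17
-3  : 17 -3
sub : 20
1   : 20 1
-4  : 20 1 -4
mul : 20 -4
sub : 24
4   : 24 4
4   : 24 4 4
7   : 24 4 4 7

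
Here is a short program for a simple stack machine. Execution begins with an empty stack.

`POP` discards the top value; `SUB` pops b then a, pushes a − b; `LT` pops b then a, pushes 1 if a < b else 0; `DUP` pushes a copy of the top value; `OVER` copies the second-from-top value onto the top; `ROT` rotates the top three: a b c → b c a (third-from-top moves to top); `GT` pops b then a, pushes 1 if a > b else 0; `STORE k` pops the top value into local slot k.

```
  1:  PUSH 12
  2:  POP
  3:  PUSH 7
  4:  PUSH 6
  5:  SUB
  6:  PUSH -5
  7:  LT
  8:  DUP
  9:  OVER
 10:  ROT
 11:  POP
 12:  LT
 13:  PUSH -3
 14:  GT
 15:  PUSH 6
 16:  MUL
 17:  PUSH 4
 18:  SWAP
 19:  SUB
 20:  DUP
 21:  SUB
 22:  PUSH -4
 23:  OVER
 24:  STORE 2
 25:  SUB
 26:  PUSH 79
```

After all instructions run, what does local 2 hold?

0

PUSH 12 : [12]
POP     : []
PUSH 7  : [7]
PUSH 6  : [7, 6]
SUB     : [1]
PUSH -5 : [1, -5]
LT      : [0]
DUP     : [0, 0]
OVER    : [0, 0, 0]
ROT     : [0, 0, 0]
POP     : [0, 0]
LT      : [0]
PUSH -3 : [0, -3]
GT      : [1]
PUSH 6  : [1, 6]
MUL     : [6]
PUSH 4  : [6, 4]
SWAP    : [4, 6]
SUB     : [-2]
DUP     : [-2, -2]
SUB     : [0]
PUSH -4 : [0, -4]
OVER    : [0, -4, 0]
STORE 2 : [0, -4]
SUB     : [4]
PUSH 79 : [4, 79]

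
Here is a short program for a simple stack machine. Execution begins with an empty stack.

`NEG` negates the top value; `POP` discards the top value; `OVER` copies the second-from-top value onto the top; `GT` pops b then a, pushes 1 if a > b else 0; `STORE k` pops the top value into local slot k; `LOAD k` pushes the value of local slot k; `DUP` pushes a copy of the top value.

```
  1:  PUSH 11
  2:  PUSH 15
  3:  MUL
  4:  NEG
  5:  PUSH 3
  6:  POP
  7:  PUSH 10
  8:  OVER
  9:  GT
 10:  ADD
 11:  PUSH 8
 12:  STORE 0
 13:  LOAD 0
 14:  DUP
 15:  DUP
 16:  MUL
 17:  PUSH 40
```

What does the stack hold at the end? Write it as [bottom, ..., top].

PUSH 11  [11]
PUSH 15  [11, 15]
MUL      [165]
NEG      [-165]
PUSH 3   [-165, 3]
POP      [-165]
PUSH 10  [-165, 10]
OVER     [-165, 10, -165]
GT       [-165, 1]
ADD      [-164]
PUSH 8   [-164, 8]
STORE 0  [-164]
LOAD 0   [-164, 8]
DUP      [-164, 8, 8]
DUP      [-164, 8, 8, 8]
MUL      [-164, 8, 64]
PUSH 40  [-164, 8, 64, 40]

[-164, 8, 64, 40]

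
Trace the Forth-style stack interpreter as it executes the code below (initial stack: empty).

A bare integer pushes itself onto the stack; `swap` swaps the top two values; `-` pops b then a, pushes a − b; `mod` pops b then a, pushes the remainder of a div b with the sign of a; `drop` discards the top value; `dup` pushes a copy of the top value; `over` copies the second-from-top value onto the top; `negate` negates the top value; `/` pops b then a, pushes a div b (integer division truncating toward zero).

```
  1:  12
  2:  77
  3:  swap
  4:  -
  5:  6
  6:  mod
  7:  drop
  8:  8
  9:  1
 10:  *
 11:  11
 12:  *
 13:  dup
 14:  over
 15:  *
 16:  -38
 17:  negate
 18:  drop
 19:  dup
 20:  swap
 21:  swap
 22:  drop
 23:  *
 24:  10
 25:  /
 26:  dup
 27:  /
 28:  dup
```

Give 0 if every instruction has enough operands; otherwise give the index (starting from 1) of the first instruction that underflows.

12      [12]
77      [12, 77]
swap    [77, 12]
-       [65]
6       [65, 6]
mod     [5]
drop    []
8       [8]
1       [8, 1]
*       [8]
11      [8, 11]
*       [88]
dup     [88, 88]
over    [88, 88, 88]
*       [88, 7744]
-38     [88, 7744, -38]
negate  [88, 7744, 38]
drop    [88, 7744]
dup     [88, 7744, 7744]
swap    [88, 7744, 7744]
swap    [88, 7744, 7744]
drop    [88, 7744]
*       [681472]
10      [681472, 10]
/       [68147]
dup     [68147, 68147]
/       [1]
dup     [1, 1]

0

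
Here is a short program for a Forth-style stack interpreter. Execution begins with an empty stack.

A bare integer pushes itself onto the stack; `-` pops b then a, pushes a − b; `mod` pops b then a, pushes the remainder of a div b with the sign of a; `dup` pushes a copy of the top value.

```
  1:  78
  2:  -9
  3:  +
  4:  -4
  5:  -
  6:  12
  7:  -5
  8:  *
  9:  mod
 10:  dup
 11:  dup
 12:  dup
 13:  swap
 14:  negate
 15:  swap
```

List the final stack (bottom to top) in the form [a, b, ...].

78     : [78]
-9     : [78, -9]
+      : [69]
-4     : [69, -4]
-      : [73]
12     : [73, 12]
-5     : [73, 12, -5]
*      : [73, -60]
mod    : [13]
dup    : [13, 13]
dup    : [13, 13, 13]
dup    : [13, 13, 13, 13]
swap   : [13, 13, 13, 13]
negate : [13, 13, 13, -13]
swap   : [13, 13, -13, 13]

[13, 13, -13, 13]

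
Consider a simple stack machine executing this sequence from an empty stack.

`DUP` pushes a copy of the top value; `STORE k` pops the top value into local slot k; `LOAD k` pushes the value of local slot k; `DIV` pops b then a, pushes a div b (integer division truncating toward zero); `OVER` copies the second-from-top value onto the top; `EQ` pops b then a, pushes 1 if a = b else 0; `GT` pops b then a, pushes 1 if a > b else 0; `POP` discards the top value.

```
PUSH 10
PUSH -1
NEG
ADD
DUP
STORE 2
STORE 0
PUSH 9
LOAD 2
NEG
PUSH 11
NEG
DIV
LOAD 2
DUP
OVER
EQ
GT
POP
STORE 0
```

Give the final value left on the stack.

9

PUSH 10 -> 10
PUSH -1 -> 10 -1
NEG     -> 10 1
ADD     -> 11
DUP     -> 11 11
STORE 2 -> 11
STORE 0 -> (empty)
PUSH 9  -> 9
LOAD 2  -> 9 11
NEG     -> 9 -11
PUSH 11 -> 9 -11 11
NEG     -> 9 -11 -11
DIV     -> 9 1
LOAD 2  -> 9 1 11
DUP     -> 9 1 11 11
OVER    -> 9 1 11 11 11
EQ      -> 9 1 11 1
GT      -> 9 1 1
POP     -> 9 1
STORE 0 -> 9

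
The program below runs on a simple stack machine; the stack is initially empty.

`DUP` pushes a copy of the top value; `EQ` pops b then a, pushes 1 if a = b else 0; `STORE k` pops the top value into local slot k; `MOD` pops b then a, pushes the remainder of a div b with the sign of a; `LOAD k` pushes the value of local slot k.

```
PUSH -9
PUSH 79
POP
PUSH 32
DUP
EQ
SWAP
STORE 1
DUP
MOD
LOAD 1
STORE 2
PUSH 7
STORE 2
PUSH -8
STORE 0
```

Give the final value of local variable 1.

-9

PUSH -9 : -9
PUSH 79 : -9 79
POP     : -9
PUSH 32 : -9 32
DUP     : -9 32 32
EQ      : -9 1
SWAP    : 1 -9
STORE 1 : 1
DUP     : 1 1
MOD     : 0
LOAD 1  : 0 -9
STORE 2 : 0
PUSH 7  : 0 7
STORE 2 : 0
PUSH -8 : 0 -8
STORE 0 : 0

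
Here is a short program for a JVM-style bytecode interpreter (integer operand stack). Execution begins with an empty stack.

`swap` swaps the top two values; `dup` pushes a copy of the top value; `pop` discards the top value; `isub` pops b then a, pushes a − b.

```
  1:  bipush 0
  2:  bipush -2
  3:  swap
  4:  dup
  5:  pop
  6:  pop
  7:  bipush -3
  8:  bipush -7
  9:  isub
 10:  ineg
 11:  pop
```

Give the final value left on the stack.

bipush 0  -> 0
bipush -2 -> 0 -2
swap      -> -2 0
dup       -> -2 0 0
pop       -> -2 0
pop       -> -2
bipush -3 -> -2 -3
bipush -7 -> -2 -3 -7
isub      -> -2 4
ineg      -> -2 -4
pop       -> -2

-2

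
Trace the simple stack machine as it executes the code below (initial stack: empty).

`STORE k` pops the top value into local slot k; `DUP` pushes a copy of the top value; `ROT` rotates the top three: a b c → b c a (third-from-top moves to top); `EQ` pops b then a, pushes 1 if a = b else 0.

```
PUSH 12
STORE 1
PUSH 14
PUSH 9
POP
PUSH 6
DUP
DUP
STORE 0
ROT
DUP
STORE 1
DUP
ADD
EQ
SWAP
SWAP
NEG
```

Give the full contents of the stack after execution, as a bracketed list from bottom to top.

PUSH 12  [12]
STORE 1  []
PUSH 14  [14]
PUSH 9   [14, 9]
POP      [14]
PUSH 6   [14, 6]
DUP      [14, 6, 6]
DUP      [14, 6, 6, 6]
STORE 0  [14, 6, 6]
ROT      [6, 6, 14]
DUP      [6, 6, 14, 14]
STORE 1  [6, 6, 14]
DUP      [6, 6, 14, 14]
ADD      [6, 6, 28]
EQ       [6, 0]
SWAP     [0, 6]
SWAP     [6, 0]
NEG      [6, 0]

[6, 0]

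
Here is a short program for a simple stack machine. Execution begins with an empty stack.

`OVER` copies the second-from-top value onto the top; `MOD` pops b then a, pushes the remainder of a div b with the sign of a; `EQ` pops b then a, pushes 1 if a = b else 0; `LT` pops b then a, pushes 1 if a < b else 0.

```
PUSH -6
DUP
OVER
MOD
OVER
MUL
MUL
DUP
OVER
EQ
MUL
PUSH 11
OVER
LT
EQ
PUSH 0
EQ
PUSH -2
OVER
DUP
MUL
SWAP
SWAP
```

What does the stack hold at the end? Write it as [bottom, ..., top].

[0, -2, 0]

PUSH -6 -> [-6]
DUP     -> [-6, -6]
OVER    -> [-6, -6, -6]
MOD     -> [-6, 0]
OVER    -> [-6, 0, -6]
MUL     -> [-6, 0]
MUL     -> [0]
DUP     -> [0, 0]
OVER    -> [0, 0, 0]
EQ      -> [0, 1]
MUL     -> [0]
PUSH 11 -> [0, 11]
OVER    -> [0, 11, 0]
LT      -> [0, 0]
EQ      -> [1]
PUSH 0  -> [1, 0]
EQ      -> [0]
PUSH -2 -> [0, -2]
OVER    -> [0, -2, 0]
DUP     -> [0, -2, 0, 0]
MUL     -> [0, -2, 0]
SWAP    -> [0, 0, -2]
SWAP    -> [0, -2, 0]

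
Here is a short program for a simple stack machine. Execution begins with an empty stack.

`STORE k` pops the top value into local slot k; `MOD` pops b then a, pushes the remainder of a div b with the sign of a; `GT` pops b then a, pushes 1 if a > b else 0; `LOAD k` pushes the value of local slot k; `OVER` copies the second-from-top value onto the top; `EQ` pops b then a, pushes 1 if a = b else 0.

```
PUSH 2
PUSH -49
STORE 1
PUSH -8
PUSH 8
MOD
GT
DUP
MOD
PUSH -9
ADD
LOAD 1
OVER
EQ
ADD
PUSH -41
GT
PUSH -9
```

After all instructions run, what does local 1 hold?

PUSH 2    2
PUSH -49  2 -49
STORE 1   2
PUSH -8   2 -8
PUSH 8    2 -8 8
MOD       2 0
GT        1
DUP       1 1
MOD       0
PUSH -9   0 -9
ADD       -9
LOAD 1    -9 -49
OVER      -9 -49 -9
EQ        -9 0
ADD       -9
PUSH -41  -9 -41
GT        1
PUSH -9   1 -9

-49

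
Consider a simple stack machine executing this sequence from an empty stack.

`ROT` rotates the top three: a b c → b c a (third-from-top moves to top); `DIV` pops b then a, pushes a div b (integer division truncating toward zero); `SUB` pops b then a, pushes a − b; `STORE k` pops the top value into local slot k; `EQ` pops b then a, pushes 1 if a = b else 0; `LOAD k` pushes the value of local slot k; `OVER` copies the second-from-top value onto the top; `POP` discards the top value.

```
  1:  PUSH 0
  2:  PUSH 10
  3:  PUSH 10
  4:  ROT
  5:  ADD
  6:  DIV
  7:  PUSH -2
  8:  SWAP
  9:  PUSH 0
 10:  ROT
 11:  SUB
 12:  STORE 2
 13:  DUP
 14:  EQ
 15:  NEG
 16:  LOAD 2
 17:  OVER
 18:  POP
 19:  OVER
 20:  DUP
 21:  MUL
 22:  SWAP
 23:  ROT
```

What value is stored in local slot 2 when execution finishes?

2

PUSH 0  → [0]
PUSH 10 → [0, 10]
PUSH 10 → [0, 10, 10]
ROT     → [10, 10, 0]
ADD     → [10, 10]
DIV     → [1]
PUSH -2 → [1, -2]
SWAP    → [-2, 1]
PUSH 0  → [-2, 1, 0]
ROT     → [1, 0, -2]
SUB     → [1, 2]
STORE 2 → [1]
DUP     → [1, 1]
EQ      → [1]
NEG     → [-1]
LOAD 2  → [-1, 2]
OVER    → [-1, 2, -1]
POP     → [-1, 2]
OVER    → [-1, 2, -1]
DUP     → [-1, 2, -1, -1]
MUL     → [-1, 2, 1]
SWAP    → [-1, 1, 2]
ROT     → [1, 2, -1]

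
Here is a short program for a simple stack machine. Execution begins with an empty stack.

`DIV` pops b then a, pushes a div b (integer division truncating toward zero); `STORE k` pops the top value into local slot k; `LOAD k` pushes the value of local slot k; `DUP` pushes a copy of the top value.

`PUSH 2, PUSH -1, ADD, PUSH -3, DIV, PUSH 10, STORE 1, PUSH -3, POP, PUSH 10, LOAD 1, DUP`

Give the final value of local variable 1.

10

PUSH 2   2
PUSH -1  2 -1
ADD      1
PUSH -3  1 -3
DIV      0
PUSH 10  0 10
STORE 1  0
PUSH -3  0 -3
POP      0
PUSH 10  0 10
LOAD 1   0 10 10
DUP      0 10 10 10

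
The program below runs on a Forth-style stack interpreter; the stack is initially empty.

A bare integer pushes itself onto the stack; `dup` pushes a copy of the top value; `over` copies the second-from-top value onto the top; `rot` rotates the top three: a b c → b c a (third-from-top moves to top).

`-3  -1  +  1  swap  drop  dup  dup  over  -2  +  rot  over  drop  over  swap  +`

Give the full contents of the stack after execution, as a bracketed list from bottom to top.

-3   → -3
-1   → -3 -1
+    → -4
1    → -4 1
swap → 1 -4
drop → 1
dup  → 1 1
dup  → 1 1 1
over → 1 1 1 1
-2   → 1 1 1 1 -2
+    → 1 1 1 -1
rot  → 1 1 -1 1
over → 1 1 -1 1 -1
drop → 1 1 -1 1
over → 1 1 -1 1 -1
swap → 1 1 -1 -1 1
+    → 1 1 -1 0

[1, 1, -1, 0]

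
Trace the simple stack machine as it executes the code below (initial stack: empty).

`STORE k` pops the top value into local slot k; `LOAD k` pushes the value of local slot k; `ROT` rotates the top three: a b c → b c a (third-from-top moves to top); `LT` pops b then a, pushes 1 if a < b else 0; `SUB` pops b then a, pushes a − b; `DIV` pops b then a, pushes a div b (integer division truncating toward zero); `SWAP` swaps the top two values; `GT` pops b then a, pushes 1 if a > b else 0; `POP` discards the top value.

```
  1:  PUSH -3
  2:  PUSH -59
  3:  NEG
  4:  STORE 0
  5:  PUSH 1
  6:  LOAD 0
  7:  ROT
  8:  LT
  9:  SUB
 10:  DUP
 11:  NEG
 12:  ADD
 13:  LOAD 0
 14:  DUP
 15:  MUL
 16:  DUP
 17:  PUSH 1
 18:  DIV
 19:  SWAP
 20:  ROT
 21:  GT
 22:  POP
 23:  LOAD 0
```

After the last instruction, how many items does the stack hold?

2

PUSH -3  → -3
PUSH -59 → -3 -59
NEG      → -3 59
STORE 0  → -3
PUSH 1   → -3 1
LOAD 0   → -3 1 59
ROT      → 1 59 -3
LT       → 1 0
SUB      → 1
DUP      → 1 1
NEG      → 1 -1
ADD      → 0
LOAD 0   → 0 59
DUP      → 0 59 59
MUL      → 0 3481
DUP      → 0 3481 3481
PUSH 1   → 0 3481 3481 1
DIV      → 0 3481 3481
SWAP     → 0 3481 3481
ROT      → 3481 3481 0
GT       → 3481 1
POP      → 3481
LOAD 0   → 3481 59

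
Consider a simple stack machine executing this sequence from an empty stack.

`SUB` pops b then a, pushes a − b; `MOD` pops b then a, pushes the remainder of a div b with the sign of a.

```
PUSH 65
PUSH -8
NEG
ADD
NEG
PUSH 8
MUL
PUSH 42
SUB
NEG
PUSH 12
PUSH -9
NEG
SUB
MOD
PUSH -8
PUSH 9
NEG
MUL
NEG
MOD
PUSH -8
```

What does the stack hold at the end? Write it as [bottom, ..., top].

[2, -8]

PUSH 65 : 65
PUSH -8 : 65 -8
NEG     : 65 8
ADD     : 73
NEG     : -73
PUSH 8  : -73 8
MUL     : -584
PUSH 42 : -584 42
SUB     : -626
NEG     : 626
PUSH 12 : 626 12
PUSH -9 : 626 12 -9
NEG     : 626 12 9
SUB     : 626 3
MOD     : 2
PUSH -8 : 2 -8
PUSH 9  : 2 -8 9
NEG     : 2 -8 -9
MUL     : 2 72
NEG     : 2 -72
MOD     : 2
PUSH -8 : 2 -8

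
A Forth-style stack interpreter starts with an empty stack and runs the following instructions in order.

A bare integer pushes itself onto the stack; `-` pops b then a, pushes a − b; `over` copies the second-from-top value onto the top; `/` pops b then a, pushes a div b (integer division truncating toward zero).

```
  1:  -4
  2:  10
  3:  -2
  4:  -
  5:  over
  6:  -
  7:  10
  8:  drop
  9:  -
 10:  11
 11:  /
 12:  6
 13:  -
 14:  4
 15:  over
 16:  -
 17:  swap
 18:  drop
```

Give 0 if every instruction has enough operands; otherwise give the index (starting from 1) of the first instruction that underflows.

-4   : [-4]
10   : [-4, 10]
-2   : [-4, 10, -2]
-    : [-4, 12]
over : [-4, 12, -4]
-    : [-4, 16]
10   : [-4, 16, 10]
drop : [-4, 16]
-    : [-20]
11   : [-20, 11]
/    : [-1]
6    : [-1, 6]
-    : [-7]
4    : [-7, 4]
over : [-7, 4, -7]
-    : [-7, 11]
swap : [11, -7]
drop : [11]

0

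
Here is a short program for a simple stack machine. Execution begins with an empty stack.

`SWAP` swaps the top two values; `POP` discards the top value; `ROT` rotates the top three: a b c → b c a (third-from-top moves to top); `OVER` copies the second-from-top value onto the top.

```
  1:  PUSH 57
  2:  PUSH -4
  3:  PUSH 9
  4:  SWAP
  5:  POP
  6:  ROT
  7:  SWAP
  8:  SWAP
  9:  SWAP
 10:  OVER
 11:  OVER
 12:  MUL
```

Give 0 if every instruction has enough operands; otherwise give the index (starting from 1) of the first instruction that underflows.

PUSH 57  [57]
PUSH -4  [57, -4]
PUSH 9   [57, -4, 9]
SWAP     [57, 9, -4]
POP      [57, 9]
ROT  — needs 3 operands, stack has 2 → underflow

6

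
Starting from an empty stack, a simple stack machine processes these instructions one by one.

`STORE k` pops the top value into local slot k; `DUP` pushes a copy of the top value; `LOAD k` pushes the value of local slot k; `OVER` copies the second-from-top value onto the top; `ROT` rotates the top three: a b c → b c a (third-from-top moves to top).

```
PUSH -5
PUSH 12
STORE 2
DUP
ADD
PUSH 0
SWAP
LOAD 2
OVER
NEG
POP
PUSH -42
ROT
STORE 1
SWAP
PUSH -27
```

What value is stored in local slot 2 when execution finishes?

12

PUSH -5  → -5
PUSH 12  → -5 12
STORE 2  → -5
DUP      → -5 -5
ADD      → -10
PUSH 0   → -10 0
SWAP     → 0 -10
LOAD 2   → 0 -10 12
OVER     → 0 -10 12 -10
NEG      → 0 -10 12 10
POP      → 0 -10 12
PUSH -42 → 0 -10 12 -42
ROT      → 0 12 -42 -10
STORE 1  → 0 12 -42
SWAP     → 0 -42 12
PUSH -27 → 0 -42 12 -27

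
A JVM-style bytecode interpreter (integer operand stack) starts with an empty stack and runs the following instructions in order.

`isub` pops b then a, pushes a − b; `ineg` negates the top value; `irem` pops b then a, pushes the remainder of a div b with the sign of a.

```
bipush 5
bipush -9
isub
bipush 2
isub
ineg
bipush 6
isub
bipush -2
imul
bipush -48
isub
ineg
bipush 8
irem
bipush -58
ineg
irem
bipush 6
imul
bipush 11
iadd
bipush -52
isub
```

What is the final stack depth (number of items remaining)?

1

bipush 5   → [5]
bipush -9  → [5, -9]
isub       → [14]
bipush 2   → [14, 2]
isub       → [12]
ineg       → [-12]
bipush 6   → [-12, 6]
isub       → [-18]
bipush -2  → [-18, -2]
imul       → [36]
bipush -48 → [36, -48]
isub       → [84]
ineg       → [-84]
bipush 8   → [-84, 8]
irem       → [-4]
bipush -58 → [-4, -58]
ineg       → [-4, 58]
irem       → [-4]
bipush 6   → [-4, 6]
imul       → [-24]
bipush 11  → [-24, 11]
iadd       → [-13]
bipush -52 → [-13, -52]
isub       → [39]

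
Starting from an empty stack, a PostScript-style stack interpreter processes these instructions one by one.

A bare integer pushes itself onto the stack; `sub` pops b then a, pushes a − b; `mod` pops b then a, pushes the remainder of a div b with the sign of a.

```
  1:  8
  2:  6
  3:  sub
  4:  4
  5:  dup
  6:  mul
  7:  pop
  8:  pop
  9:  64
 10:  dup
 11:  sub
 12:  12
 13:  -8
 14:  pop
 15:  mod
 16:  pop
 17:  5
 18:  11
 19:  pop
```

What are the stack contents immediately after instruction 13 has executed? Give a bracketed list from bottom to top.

8   : 8
6   : 8 6
sub : 2
4   : 2 4
dup : 2 4 4
mul : 2 16
pop : 2
pop : (empty)
64  : 64
dup : 64 64
sub : 0
12  : 0 12
-8  : 0 12 -8

[0, 12, -8]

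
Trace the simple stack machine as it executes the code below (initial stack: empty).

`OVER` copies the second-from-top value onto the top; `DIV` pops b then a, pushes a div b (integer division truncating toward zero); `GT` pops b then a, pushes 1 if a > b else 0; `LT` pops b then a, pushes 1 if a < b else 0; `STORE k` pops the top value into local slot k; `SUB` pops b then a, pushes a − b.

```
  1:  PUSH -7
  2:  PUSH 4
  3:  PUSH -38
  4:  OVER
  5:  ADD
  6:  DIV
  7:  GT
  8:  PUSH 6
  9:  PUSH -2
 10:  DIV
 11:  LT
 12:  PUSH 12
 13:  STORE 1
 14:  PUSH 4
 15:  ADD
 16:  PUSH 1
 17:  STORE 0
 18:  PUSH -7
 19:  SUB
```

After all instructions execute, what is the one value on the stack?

PUSH -7  → -7
PUSH 4   → -7 4
PUSH -38 → -7 4 -38
OVER     → -7 4 -38 4
ADD      → -7 4 -34
DIV      → -7 0
GT       → 0
PUSH 6   → 0 6
PUSH -2  → 0 6 -2
DIV      → 0 -3
LT       → 0
PUSH 12  → 0 12
STORE 1  → 0
PUSH 4   → 0 4
ADD      → 4
PUSH 1   → 4 1
STORE 0  → 4
PUSH -7  → 4 -7
SUB      → 11

11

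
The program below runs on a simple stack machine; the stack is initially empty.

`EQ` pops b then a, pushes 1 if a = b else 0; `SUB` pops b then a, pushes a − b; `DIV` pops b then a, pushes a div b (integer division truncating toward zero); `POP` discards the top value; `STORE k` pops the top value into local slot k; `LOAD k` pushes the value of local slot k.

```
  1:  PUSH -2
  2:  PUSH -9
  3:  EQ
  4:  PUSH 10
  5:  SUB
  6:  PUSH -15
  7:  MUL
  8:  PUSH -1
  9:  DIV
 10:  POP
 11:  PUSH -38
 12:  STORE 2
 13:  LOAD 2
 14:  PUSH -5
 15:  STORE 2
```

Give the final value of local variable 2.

PUSH -2  → -2
PUSH -9  → -2 -9
EQ       → 0
PUSH 10  → 0 10
SUB      → -10
PUSH -15 → -10 -15
MUL      → 150
PUSH -1  → 150 -1
DIV      → -150
POP      → (empty)
PUSH -38 → -38
STORE 2  → (empty)
LOAD 2   → -38
PUSH -5  → -38 -5
STORE 2  → -38

-5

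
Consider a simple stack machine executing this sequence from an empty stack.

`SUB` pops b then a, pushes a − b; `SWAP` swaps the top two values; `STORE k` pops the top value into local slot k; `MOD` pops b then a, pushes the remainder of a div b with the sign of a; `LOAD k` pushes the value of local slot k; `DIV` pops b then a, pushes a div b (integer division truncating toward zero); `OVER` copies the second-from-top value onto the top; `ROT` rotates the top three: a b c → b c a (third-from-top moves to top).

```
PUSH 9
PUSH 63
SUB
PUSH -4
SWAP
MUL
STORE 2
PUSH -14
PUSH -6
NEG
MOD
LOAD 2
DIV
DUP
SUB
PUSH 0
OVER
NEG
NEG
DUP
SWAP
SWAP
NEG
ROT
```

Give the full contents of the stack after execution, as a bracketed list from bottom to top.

PUSH 9   : 9
PUSH 63  : 9 63
SUB      : -54
PUSH -4  : -54 -4
SWAP     : -4 -54
MUL      : 216
STORE 2  : (empty)
PUSH -14 : -14
PUSH -6  : -14 -6
NEG      : -14 6
MOD      : -2
LOAD 2   : -2 216
DIV      : 0
DUP      : 0 0
SUB      : 0
PUSH 0   : 0 0
OVER     : 0 0 0
NEG      : 0 0 0
NEG      : 0 0 0
DUP      : 0 0 0 0
SWAP     : 0 0 0 0
SWAP     : 0 0 0 0
NEG      : 0 0 0 0
ROT      : 0 0 0 0

[0, 0, 0, 0]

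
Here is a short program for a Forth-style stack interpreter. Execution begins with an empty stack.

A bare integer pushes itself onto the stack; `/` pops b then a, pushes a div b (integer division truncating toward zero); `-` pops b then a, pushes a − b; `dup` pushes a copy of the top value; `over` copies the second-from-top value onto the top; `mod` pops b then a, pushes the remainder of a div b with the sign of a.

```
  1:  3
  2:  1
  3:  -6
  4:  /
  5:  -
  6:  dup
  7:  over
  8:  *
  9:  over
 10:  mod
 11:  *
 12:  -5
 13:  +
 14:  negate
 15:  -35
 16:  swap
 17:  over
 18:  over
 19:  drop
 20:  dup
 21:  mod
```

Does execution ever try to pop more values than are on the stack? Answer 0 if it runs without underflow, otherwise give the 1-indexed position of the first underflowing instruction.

3      → 3
1      → 3 1
-6     → 3 1 -6
/      → 3 0
-      → 3
dup    → 3 3
over   → 3 3 3
*      → 3 9
over   → 3 9 3
mod    → 3 0
*      → 0
-5     → 0 -5
+      → -5
negate → 5
-35    → 5 -35
swap   → -35 5
over   → -35 5 -35
over   → -35 5 -35 5
drop   → -35 5 -35
dup    → -35 5 -35 -35
mod    → -35 5 0

0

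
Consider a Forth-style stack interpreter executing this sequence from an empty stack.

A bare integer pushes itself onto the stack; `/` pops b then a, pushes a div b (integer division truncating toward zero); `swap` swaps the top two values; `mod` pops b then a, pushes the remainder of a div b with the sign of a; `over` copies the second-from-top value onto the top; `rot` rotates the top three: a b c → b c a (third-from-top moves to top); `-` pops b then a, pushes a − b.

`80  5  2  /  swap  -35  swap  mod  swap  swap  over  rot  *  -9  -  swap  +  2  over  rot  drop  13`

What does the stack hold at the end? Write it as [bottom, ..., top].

80    80
5     80 5
2     80 5 2
/     80 2
swap  2 80
-35   2 80 -35
swap  2 -35 80
mod   2 -35
swap  -35 2
swap  2 -35
over  2 -35 2
rot   -35 2 2
*     -35 4
-9    -35 4 -9
-     -35 13
swap  13 -35
+     -22
2     -22 2
over  -22 2 -22
rot   2 -22 -22
drop  2 -22
13    2 -22 13

[2, -22, 13]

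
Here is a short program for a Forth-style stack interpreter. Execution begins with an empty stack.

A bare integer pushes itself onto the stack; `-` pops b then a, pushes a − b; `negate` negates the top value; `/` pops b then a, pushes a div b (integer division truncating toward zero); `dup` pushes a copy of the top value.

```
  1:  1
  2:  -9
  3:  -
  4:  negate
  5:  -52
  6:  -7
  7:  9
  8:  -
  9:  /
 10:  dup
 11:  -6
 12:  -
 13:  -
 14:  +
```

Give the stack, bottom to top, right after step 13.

1       [1]
-9      [1, -9]
-       [10]
negate  [-10]
-52     [-10, -52]
-7      [-10, -52, -7]
9       [-10, -52, -7, 9]
-       [-10, -52, -16]
/       [-10, 3]
dup     [-10, 3, 3]
-6      [-10, 3, 3, -6]
-       [-10, 3, 9]
-       [-10, -6]

[-10, -6]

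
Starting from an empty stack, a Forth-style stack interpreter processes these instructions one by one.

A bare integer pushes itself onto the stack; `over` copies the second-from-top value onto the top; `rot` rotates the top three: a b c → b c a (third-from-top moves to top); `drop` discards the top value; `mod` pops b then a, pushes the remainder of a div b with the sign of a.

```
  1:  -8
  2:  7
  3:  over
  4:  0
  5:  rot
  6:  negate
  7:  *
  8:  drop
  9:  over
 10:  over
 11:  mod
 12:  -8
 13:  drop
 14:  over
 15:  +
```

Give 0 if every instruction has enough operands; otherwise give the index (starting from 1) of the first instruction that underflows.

-8     -> -8
7      -> -8 7
over   -> -8 7 -8
0      -> -8 7 -8 0
rot    -> -8 -8 0 7
negate -> -8 -8 0 -7
*      -> -8 -8 0
drop   -> -8 -8
over   -> -8 -8 -8
over   -> -8 -8 -8 -8
mod    -> -8 -8 0
-8     -> -8 -8 0 -8
drop   -> -8 -8 0
over   -> -8 -8 0 -8
+      -> -8 -8 -8

0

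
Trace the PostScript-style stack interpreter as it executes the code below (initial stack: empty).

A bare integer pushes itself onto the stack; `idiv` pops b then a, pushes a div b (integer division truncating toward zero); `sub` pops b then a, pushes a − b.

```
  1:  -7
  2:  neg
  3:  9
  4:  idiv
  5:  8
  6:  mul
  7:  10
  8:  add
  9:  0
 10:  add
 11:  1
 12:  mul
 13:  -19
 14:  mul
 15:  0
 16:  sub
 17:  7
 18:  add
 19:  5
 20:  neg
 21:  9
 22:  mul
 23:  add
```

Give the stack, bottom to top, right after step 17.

[-190, 7]

-7   : [-7]
neg  : [7]
9    : [7, 9]
idiv : [0]
8    : [0, 8]
mul  : [0]
10   : [0, 10]
add  : [10]
0    : [10, 0]
add  : [10]
1    : [10, 1]
mul  : [10]
-19  : [10, -19]
mul  : [-190]
0    : [-190, 0]
sub  : [-190]
7    : [-190, 7]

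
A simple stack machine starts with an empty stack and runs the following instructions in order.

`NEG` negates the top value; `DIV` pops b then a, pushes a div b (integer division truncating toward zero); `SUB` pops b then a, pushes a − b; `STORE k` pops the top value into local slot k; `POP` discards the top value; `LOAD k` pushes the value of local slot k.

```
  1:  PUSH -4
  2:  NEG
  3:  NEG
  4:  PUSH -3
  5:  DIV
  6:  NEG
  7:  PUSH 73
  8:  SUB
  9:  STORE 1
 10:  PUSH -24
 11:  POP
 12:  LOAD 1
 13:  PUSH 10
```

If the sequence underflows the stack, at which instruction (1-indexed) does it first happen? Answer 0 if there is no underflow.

PUSH -4  -> -4
NEG      -> 4
NEG      -> -4
PUSH -3  -> -4 -3
DIV      -> 1
NEG      -> -1
PUSH 73  -> -1 73
SUB      -> -74
STORE 1  -> (empty)
PUSH -24 -> -24
POP      -> (empty)
LOAD 1   -> -74
PUSH 10  -> -74 10

0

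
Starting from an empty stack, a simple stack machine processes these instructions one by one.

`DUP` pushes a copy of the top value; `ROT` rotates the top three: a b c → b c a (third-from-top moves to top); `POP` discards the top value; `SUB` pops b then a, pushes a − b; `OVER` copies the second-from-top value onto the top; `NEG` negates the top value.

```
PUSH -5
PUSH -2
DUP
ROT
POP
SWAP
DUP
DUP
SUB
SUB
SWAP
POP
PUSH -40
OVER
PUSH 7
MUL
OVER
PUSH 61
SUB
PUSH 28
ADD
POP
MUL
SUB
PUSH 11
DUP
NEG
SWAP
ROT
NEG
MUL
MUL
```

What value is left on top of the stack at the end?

-68002

PUSH -5  → [-5]
PUSH -2  → [-5, -2]
DUP      → [-5, -2, -2]
ROT      → [-2, -2, -5]
POP      → [-2, -2]
SWAP     → [-2, -2]
DUP      → [-2, -2, -2]
DUP      → [-2, -2, -2, -2]
SUB      → [-2, -2, 0]
SUB      → [-2, -2]
SWAP     → [-2, -2]
POP      → [-2]
PUSH -40 → [-2, -40]
OVER     → [-2, -40, -2]
PUSH 7   → [-2, -40, -2, 7]
MUL      → [-2, -40, -14]
OVER     → [-2, -40, -14, -40]
PUSH 61  → [-2, -40, -14, -40, 61]
SUB      → [-2, -40, -14, -101]
PUSH 28  → [-2, -40, -14, -101, 28]
ADD      → [-2, -40, -14, -73]
POP      → [-2, -40, -14]
MUL      → [-2, 560]
SUB      → [-562]
PUSH 11  → [-562, 11]
DUP      → [-562, 11, 11]
NEG      → [-562, 11, -11]
SWAP     → [-562, -11, 11]
ROT      → [-11, 11, -562]
NEG      → [-11, 11, 562]
MUL      → [-11, 6182]
MUL      → [-68002]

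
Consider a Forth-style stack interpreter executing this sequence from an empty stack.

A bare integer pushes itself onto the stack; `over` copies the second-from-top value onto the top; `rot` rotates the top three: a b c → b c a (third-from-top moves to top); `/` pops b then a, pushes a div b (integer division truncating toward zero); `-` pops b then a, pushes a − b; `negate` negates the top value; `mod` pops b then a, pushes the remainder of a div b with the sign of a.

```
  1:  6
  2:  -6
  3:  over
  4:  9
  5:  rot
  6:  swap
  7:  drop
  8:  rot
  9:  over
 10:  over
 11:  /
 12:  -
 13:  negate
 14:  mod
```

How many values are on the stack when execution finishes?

2

6       [6]
-6      [6, -6]
over    [6, -6, 6]
9       [6, -6, 6, 9]
rot     [6, 6, 9, -6]
swap    [6, 6, -6, 9]
drop    [6, 6, -6]
rot     [6, -6, 6]
over    [6, -6, 6, -6]
over    [6, -6, 6, -6, 6]
/       [6, -6, 6, -1]
-       [6, -6, 7]
negate  [6, -6, -7]
mod     [6, -6]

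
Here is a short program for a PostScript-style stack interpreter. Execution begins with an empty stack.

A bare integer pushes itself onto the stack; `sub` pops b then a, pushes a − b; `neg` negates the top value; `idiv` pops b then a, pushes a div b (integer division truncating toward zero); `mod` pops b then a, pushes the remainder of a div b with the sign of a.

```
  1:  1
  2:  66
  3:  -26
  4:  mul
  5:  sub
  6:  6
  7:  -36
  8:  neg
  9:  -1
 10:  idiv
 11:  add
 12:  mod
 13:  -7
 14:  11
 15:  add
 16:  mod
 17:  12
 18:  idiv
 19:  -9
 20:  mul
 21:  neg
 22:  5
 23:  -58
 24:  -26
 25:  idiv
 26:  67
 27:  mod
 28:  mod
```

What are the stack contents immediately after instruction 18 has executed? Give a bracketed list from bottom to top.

1     [1]
66    [1, 66]
-26   [1, 66, -26]
mul   [1, -1716]
sub   [1717]
6     [1717, 6]
-36   [1717, 6, -36]
neg   [1717, 6, 36]
-1    [1717, 6, 36, -1]
idiv  [1717, 6, -36]
add   [1717, -30]
mod   [7]
-7    [7, -7]
11    [7, -7, 11]
add   [7, 4]
mod   [3]
12    [3, 12]
idiv  [0]

[0]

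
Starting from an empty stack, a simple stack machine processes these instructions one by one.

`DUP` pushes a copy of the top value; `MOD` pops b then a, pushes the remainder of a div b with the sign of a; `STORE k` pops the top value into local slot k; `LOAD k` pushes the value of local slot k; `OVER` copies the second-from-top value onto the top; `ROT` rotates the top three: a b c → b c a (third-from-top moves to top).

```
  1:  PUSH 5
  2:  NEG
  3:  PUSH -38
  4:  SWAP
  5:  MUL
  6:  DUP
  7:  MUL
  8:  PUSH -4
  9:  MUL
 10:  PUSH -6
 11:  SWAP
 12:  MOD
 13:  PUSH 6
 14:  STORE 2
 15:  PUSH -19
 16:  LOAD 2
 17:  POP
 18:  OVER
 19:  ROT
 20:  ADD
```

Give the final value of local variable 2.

PUSH 5   : 5
NEG      : -5
PUSH -38 : -5 -38
SWAP     : -38 -5
MUL      : 190
DUP      : 190 190
MUL      : 36100
PUSH -4  : 36100 -4
MUL      : -144400
PUSH -6  : -144400 -6
SWAP     : -6 -144400
MOD      : -6
PUSH 6   : -6 6
STORE 2  : -6
PUSH -19 : -6 -19
LOAD 2   : -6 -19 6
POP      : -6 -19
OVER     : -6 -19 -6
ROT      : -19 -6 -6
ADD      : -19 -12

6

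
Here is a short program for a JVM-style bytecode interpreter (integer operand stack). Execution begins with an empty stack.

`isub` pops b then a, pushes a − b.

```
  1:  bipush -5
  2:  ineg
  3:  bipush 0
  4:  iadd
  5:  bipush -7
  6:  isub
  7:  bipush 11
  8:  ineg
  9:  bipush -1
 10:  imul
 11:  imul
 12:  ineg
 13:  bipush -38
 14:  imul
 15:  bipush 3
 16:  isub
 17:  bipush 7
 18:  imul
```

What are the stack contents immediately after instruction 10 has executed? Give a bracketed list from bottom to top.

[12, 11]

bipush -5  [-5]
ineg       [5]
bipush 0   [5, 0]
iadd       [5]
bipush -7  [5, -7]
isub       [12]
bipush 11  [12, 11]
ineg       [12, -11]
bipush -1  [12, -11, -1]
imul       [12, 11]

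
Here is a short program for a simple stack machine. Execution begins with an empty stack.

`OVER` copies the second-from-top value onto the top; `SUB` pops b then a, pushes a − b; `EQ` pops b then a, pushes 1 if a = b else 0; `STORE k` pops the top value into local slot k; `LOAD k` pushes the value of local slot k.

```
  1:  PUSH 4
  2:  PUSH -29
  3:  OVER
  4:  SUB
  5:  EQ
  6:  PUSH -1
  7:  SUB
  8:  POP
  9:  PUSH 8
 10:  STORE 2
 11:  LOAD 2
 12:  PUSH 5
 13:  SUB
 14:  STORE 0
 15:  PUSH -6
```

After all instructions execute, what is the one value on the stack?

PUSH 4   : 4
PUSH -29 : 4 -29
OVER     : 4 -29 4
SUB      : 4 -33
EQ       : 0
PUSH -1  : 0 -1
SUB      : 1
POP      : (empty)
PUSH 8   : 8
STORE 2  : (empty)
LOAD 2   : 8
PUSH 5   : 8 5
SUB      : 3
STORE 0  : (empty)
PUSH -6  : -6

-6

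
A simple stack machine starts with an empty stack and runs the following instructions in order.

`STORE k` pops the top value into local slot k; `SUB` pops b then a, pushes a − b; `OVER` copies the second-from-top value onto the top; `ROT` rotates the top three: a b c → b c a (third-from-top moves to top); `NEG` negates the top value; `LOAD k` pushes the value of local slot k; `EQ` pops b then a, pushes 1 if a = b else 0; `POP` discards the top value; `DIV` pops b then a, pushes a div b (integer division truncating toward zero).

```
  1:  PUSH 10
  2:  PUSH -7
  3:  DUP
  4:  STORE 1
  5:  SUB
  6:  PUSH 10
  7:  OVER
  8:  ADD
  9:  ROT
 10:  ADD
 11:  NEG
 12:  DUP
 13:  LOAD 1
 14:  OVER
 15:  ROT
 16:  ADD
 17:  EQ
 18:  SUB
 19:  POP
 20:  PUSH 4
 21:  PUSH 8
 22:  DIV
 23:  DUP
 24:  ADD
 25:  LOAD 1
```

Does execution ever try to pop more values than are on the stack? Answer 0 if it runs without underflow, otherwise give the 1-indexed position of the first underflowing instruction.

9

PUSH 10  10
PUSH -7  10 -7
DUP      10 -7 -7
STORE 1  10 -7
SUB      17
PUSH 10  17 10
OVER     17 10 17
ADD      17 27
ROT  — needs 3 operands, stack has 2 → underflow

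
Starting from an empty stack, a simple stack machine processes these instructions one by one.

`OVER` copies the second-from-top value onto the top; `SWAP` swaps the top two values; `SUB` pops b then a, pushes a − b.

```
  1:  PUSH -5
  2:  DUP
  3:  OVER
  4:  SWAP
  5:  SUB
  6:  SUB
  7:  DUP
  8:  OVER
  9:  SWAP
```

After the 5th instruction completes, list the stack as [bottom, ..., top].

[-5, 0]

PUSH -5  -5
DUP      -5 -5
OVER     -5 -5 -5
SWAP     -5 -5 -5
SUB      -5 0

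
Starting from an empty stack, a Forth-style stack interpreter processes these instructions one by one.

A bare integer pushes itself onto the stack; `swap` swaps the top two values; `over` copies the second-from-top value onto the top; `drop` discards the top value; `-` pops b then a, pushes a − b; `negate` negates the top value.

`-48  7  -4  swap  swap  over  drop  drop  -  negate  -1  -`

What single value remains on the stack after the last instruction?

-48    -> -48
7      -> -48 7
-4     -> -48 7 -4
swap   -> -48 -4 7
swap   -> -48 7 -4
over   -> -48 7 -4 7
drop   -> -48 7 -4
drop   -> -48 7
-      -> -55
negate -> 55
-1     -> 55 -1
-      -> 56

56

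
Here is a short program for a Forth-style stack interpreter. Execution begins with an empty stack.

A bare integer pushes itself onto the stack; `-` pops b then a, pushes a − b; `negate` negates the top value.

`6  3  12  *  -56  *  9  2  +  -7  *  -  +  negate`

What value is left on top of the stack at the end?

6      : [6]
3      : [6, 3]
12     : [6, 3, 12]
*      : [6, 36]
-56    : [6, 36, -56]
*      : [6, -2016]
9      : [6, -2016, 9]
2      : [6, -2016, 9, 2]
+      : [6, -2016, 11]
-7     : [6, -2016, 11, -7]
*      : [6, -2016, -77]
-      : [6, -1939]
+      : [-1933]
negate : [1933]

1933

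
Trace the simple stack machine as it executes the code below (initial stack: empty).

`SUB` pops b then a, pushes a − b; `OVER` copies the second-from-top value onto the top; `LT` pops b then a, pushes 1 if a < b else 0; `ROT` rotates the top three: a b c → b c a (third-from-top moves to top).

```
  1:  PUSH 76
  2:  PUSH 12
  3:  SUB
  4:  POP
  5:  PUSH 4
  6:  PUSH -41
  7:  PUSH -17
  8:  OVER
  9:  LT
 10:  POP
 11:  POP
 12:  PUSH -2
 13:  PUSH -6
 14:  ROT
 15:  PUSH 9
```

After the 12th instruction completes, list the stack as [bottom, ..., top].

PUSH 76  : [76]
PUSH 12  : [76, 12]
SUB      : [64]
POP      : []
PUSH 4   : [4]
PUSH -41 : [4, -41]
PUSH -17 : [4, -41, -17]
OVER     : [4, -41, -17, -41]
LT       : [4, -41, 0]
POP      : [4, -41]
POP      : [4]
PUSH -2  : [4, -2]

[4, -2]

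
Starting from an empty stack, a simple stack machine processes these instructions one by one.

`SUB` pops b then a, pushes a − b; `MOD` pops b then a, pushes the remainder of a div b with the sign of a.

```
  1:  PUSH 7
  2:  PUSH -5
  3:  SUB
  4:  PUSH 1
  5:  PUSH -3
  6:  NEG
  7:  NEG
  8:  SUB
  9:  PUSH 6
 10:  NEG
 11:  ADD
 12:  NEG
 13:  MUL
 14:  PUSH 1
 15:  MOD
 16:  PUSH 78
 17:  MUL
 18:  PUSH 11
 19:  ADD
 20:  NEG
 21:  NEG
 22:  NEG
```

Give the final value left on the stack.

-11

PUSH 7  → [7]
PUSH -5 → [7, -5]
SUB     → [12]
PUSH 1  → [12, 1]
PUSH -3 → [12, 1, -3]
NEG     → [12, 1, 3]
NEG     → [12, 1, -3]
SUB     → [12, 4]
PUSH 6  → [12, 4, 6]
NEG     → [12, 4, -6]
ADD     → [12, -2]
NEG     → [12, 2]
MUL     → [24]
PUSH 1  → [24, 1]
MOD     → [0]
PUSH 78 → [0, 78]
MUL     → [0]
PUSH 11 → [0, 11]
ADD     → [11]
NEG     → [-11]
NEG     → [11]
NEG     → [-11]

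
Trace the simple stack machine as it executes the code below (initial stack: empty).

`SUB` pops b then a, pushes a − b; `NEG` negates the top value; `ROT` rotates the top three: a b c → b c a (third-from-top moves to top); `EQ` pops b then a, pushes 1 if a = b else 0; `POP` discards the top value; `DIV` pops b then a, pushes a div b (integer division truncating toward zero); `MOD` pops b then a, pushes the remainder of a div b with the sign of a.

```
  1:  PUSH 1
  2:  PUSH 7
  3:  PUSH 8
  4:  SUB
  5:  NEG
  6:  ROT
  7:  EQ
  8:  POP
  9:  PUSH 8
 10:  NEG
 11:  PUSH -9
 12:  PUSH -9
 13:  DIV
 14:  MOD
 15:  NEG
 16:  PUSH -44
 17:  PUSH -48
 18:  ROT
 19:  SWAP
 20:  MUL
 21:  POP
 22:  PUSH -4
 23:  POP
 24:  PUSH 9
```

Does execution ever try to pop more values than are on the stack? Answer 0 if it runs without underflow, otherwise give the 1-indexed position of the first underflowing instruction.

PUSH 1 → 1
PUSH 7 → 1 7
PUSH 8 → 1 7 8
SUB    → 1 -1
NEG    → 1 1
ROT  — needs 3 operands, stack has 2 → underflow

6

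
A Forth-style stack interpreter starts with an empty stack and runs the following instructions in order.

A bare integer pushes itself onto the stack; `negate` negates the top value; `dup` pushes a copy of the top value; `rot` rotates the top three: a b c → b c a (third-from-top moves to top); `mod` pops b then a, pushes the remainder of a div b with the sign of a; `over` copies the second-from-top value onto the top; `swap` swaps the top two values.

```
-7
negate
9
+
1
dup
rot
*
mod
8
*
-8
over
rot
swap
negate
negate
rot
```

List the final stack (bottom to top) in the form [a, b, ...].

[8, 8, -8]

-7      -7
negate  7
9       7 9
+       16
1       16 1
dup     16 1 1
rot     1 1 16
*       1 16
mod     1
8       1 8
*       8
-8      8 -8
over    8 -8 8
rot     -8 8 8
swap    -8 8 8
negate  -8 8 -8
negate  -8 8 8
rot     8 8 -8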